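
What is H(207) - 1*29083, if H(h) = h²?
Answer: 13766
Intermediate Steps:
H(207) - 1*29083 = 207² - 1*29083 = 42849 - 29083 = 13766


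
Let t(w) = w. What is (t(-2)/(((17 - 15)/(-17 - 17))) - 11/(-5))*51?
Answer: 9231/5 ≈ 1846.2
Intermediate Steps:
(t(-2)/(((17 - 15)/(-17 - 17))) - 11/(-5))*51 = (-2*(-17 - 17)/(17 - 15) - 11/(-5))*51 = (-2/(2/(-34)) - 11*(-⅕))*51 = (-2/(2*(-1/34)) + 11/5)*51 = (-2/(-1/17) + 11/5)*51 = (-2*(-17) + 11/5)*51 = (34 + 11/5)*51 = (181/5)*51 = 9231/5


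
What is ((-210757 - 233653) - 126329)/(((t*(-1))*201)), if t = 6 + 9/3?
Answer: 570739/1809 ≈ 315.50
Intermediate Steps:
t = 9 (t = 6 + 9*(⅓) = 6 + 3 = 9)
((-210757 - 233653) - 126329)/(((t*(-1))*201)) = ((-210757 - 233653) - 126329)/(((9*(-1))*201)) = (-444410 - 126329)/((-9*201)) = -570739/(-1809) = -570739*(-1/1809) = 570739/1809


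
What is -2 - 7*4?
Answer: -30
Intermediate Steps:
-2 - 7*4 = -2 - 1*28 = -2 - 28 = -30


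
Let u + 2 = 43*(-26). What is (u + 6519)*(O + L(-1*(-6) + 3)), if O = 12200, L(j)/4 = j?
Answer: 66062164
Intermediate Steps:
L(j) = 4*j
u = -1120 (u = -2 + 43*(-26) = -2 - 1118 = -1120)
(u + 6519)*(O + L(-1*(-6) + 3)) = (-1120 + 6519)*(12200 + 4*(-1*(-6) + 3)) = 5399*(12200 + 4*(6 + 3)) = 5399*(12200 + 4*9) = 5399*(12200 + 36) = 5399*12236 = 66062164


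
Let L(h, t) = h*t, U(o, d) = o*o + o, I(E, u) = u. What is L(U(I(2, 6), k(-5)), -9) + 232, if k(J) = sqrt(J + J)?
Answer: -146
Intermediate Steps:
k(J) = sqrt(2)*sqrt(J) (k(J) = sqrt(2*J) = sqrt(2)*sqrt(J))
U(o, d) = o + o**2 (U(o, d) = o**2 + o = o + o**2)
L(U(I(2, 6), k(-5)), -9) + 232 = (6*(1 + 6))*(-9) + 232 = (6*7)*(-9) + 232 = 42*(-9) + 232 = -378 + 232 = -146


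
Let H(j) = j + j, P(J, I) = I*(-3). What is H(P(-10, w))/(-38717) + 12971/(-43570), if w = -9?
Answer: -504550987/1686899690 ≈ -0.29910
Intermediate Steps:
P(J, I) = -3*I
H(j) = 2*j
H(P(-10, w))/(-38717) + 12971/(-43570) = (2*(-3*(-9)))/(-38717) + 12971/(-43570) = (2*27)*(-1/38717) + 12971*(-1/43570) = 54*(-1/38717) - 12971/43570 = -54/38717 - 12971/43570 = -504550987/1686899690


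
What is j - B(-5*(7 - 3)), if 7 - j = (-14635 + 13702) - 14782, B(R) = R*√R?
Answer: 15722 + 40*I*√5 ≈ 15722.0 + 89.443*I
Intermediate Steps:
B(R) = R^(3/2)
j = 15722 (j = 7 - ((-14635 + 13702) - 14782) = 7 - (-933 - 14782) = 7 - 1*(-15715) = 7 + 15715 = 15722)
j - B(-5*(7 - 3)) = 15722 - (-5*(7 - 3))^(3/2) = 15722 - (-5*4)^(3/2) = 15722 - (-20)^(3/2) = 15722 - (-40)*I*√5 = 15722 + 40*I*√5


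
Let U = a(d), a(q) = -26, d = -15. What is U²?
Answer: 676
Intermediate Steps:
U = -26
U² = (-26)² = 676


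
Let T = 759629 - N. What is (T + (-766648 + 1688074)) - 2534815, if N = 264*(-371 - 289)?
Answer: -679520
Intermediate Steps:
N = -174240 (N = 264*(-660) = -174240)
T = 933869 (T = 759629 - 1*(-174240) = 759629 + 174240 = 933869)
(T + (-766648 + 1688074)) - 2534815 = (933869 + (-766648 + 1688074)) - 2534815 = (933869 + 921426) - 2534815 = 1855295 - 2534815 = -679520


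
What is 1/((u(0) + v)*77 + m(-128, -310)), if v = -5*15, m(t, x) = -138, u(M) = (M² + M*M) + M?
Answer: -1/5913 ≈ -0.00016912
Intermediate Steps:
u(M) = M + 2*M² (u(M) = (M² + M²) + M = 2*M² + M = M + 2*M²)
v = -75
1/((u(0) + v)*77 + m(-128, -310)) = 1/((0*(1 + 2*0) - 75)*77 - 138) = 1/((0*(1 + 0) - 75)*77 - 138) = 1/((0*1 - 75)*77 - 138) = 1/((0 - 75)*77 - 138) = 1/(-75*77 - 138) = 1/(-5775 - 138) = 1/(-5913) = -1/5913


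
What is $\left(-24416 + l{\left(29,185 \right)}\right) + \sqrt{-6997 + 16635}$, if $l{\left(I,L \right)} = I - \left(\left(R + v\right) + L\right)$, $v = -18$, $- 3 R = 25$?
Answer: $- \frac{73637}{3} + \sqrt{9638} \approx -24448.0$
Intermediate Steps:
$R = - \frac{25}{3}$ ($R = \left(- \frac{1}{3}\right) 25 = - \frac{25}{3} \approx -8.3333$)
$l{\left(I,L \right)} = \frac{79}{3} + I - L$ ($l{\left(I,L \right)} = I - \left(\left(- \frac{25}{3} - 18\right) + L\right) = I - \left(- \frac{79}{3} + L\right) = \frac{79}{3} + I - L$)
$\left(-24416 + l{\left(29,185 \right)}\right) + \sqrt{-6997 + 16635} = \left(-24416 + \left(\frac{79}{3} + 29 - 185\right)\right) + \sqrt{-6997 + 16635} = \left(-24416 + \left(\frac{79}{3} + 29 - 185\right)\right) + \sqrt{9638} = \left(-24416 - \frac{389}{3}\right) + \sqrt{9638} = - \frac{73637}{3} + \sqrt{9638}$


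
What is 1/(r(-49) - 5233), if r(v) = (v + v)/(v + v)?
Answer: -1/5232 ≈ -0.00019113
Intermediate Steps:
r(v) = 1 (r(v) = (2*v)/((2*v)) = (2*v)*(1/(2*v)) = 1)
1/(r(-49) - 5233) = 1/(1 - 5233) = 1/(-5232) = -1/5232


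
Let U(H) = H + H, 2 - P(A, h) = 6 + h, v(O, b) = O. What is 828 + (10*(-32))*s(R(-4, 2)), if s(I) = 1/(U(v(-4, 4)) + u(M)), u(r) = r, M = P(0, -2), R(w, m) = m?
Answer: 860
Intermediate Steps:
P(A, h) = -4 - h (P(A, h) = 2 - (6 + h) = 2 + (-6 - h) = -4 - h)
M = -2 (M = -4 - 1*(-2) = -4 + 2 = -2)
U(H) = 2*H
s(I) = -1/10 (s(I) = 1/(2*(-4) - 2) = 1/(-8 - 2) = 1/(-10) = -1/10)
828 + (10*(-32))*s(R(-4, 2)) = 828 + (10*(-32))*(-1/10) = 828 - 320*(-1/10) = 828 + 32 = 860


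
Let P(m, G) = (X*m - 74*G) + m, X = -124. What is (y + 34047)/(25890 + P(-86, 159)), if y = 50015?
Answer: 42031/12351 ≈ 3.4030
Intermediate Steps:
P(m, G) = -123*m - 74*G (P(m, G) = (-124*m - 74*G) + m = -123*m - 74*G)
(y + 34047)/(25890 + P(-86, 159)) = (50015 + 34047)/(25890 + (-123*(-86) - 74*159)) = 84062/(25890 + (10578 - 11766)) = 84062/(25890 - 1188) = 84062/24702 = 84062*(1/24702) = 42031/12351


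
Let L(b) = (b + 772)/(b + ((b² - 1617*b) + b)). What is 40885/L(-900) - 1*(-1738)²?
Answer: -23232459983/32 ≈ -7.2601e+8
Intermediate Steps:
L(b) = (772 + b)/(b² - 1615*b) (L(b) = (772 + b)/(b + (b² - 1616*b)) = (772 + b)/(b² - 1615*b))
40885/L(-900) - 1*(-1738)² = 40885/(((772 - 900)/((-900)*(-1615 - 900)))) - 1*(-1738)² = 40885/((-1/900*(-128)/(-2515))) - 1*3020644 = 40885/((-1/900*(-1/2515)*(-128))) - 3020644 = 40885/(-32/565875) - 3020644 = 40885*(-565875/32) - 3020644 = -23135799375/32 - 3020644 = -23232459983/32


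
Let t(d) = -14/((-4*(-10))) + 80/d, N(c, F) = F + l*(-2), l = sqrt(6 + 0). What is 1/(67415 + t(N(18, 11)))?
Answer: 2616040420/176383181816953 - 64000*sqrt(6)/176383181816953 ≈ 1.4831e-5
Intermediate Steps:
l = sqrt(6) ≈ 2.4495
N(c, F) = F - 2*sqrt(6) (N(c, F) = F + sqrt(6)*(-2) = F - 2*sqrt(6))
t(d) = -7/20 + 80/d (t(d) = -14/40 + 80/d = -14*1/40 + 80/d = -7/20 + 80/d)
1/(67415 + t(N(18, 11))) = 1/(67415 + (-7/20 + 80/(11 - 2*sqrt(6)))) = 1/(1348293/20 + 80/(11 - 2*sqrt(6)))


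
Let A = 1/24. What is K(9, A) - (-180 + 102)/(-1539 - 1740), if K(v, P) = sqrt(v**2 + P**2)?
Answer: -26/1093 + sqrt(46657)/24 ≈ 8.9763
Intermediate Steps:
A = 1/24 ≈ 0.041667
K(v, P) = sqrt(P**2 + v**2)
K(9, A) - (-180 + 102)/(-1539 - 1740) = sqrt((1/24)**2 + 9**2) - (-180 + 102)/(-1539 - 1740) = sqrt(1/576 + 81) - (-78)/(-3279) = sqrt(46657/576) - (-78)*(-1)/3279 = sqrt(46657)/24 - 1*26/1093 = sqrt(46657)/24 - 26/1093 = -26/1093 + sqrt(46657)/24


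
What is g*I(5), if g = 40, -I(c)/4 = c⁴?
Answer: -100000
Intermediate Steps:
I(c) = -4*c⁴
g*I(5) = 40*(-4*5⁴) = 40*(-4*625) = 40*(-2500) = -100000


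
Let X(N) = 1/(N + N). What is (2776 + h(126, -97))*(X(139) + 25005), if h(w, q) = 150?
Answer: 10169885033/139 ≈ 7.3165e+7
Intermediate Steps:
X(N) = 1/(2*N)
(2776 + h(126, -97))*(X(139) + 25005) = (2776 + 150)*((1/2)/139 + 25005) = 2926*((1/2)*(1/139) + 25005) = 2926*(1/278 + 25005) = 2926*(6951391/278) = 10169885033/139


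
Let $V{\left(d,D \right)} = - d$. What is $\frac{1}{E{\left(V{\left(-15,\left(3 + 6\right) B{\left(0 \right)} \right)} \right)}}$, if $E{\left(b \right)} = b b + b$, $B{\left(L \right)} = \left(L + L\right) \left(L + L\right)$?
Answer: $\frac{1}{240} \approx 0.0041667$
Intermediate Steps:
$B{\left(L \right)} = 4 L^{2}$ ($B{\left(L \right)} = 2 L 2 L = 4 L^{2}$)
$E{\left(b \right)} = b + b^{2}$ ($E{\left(b \right)} = b^{2} + b = b + b^{2}$)
$\frac{1}{E{\left(V{\left(-15,\left(3 + 6\right) B{\left(0 \right)} \right)} \right)}} = \frac{1}{\left(-1\right) \left(-15\right) \left(1 - -15\right)} = \frac{1}{15 \left(1 + 15\right)} = \frac{1}{15 \cdot 16} = \frac{1}{240}$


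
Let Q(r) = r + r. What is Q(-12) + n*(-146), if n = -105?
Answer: 15306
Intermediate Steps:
Q(r) = 2*r
Q(-12) + n*(-146) = 2*(-12) - 105*(-146) = -24 + 15330 = 15306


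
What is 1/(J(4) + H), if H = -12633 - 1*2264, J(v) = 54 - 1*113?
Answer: -1/14956 ≈ -6.6863e-5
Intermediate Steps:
J(v) = -59 (J(v) = 54 - 113 = -59)
H = -14897 (H = -12633 - 2264 = -14897)
1/(J(4) + H) = 1/(-59 - 14897) = 1/(-14956) = -1/14956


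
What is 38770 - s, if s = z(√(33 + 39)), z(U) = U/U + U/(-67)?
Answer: 38769 + 6*√2/67 ≈ 38769.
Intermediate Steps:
z(U) = 1 - U/67 (z(U) = 1 + U*(-1/67) = 1 - U/67)
s = 1 - 6*√2/67 (s = 1 - √(33 + 39)/67 = 1 - 6*√2/67 ≈ 0.87335)
38770 - s = 38770 - (1 - 6*√2/67) = 38770 + (-1 + 6*√2/67) = 38769 + 6*√2/67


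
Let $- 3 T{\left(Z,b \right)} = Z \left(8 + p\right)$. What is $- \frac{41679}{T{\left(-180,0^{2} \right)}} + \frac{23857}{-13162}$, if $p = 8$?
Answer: $- \frac{95246953}{2105920} \approx -45.228$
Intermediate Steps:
$T{\left(Z,b \right)} = - \frac{16 Z}{3}$ ($T{\left(Z,b \right)} = - \frac{Z \left(8 + 8\right)}{3} = - \frac{Z 16}{3} = - \frac{16 Z}{3}$)
$- \frac{41679}{T{\left(-180,0^{2} \right)}} + \frac{23857}{-13162} = - \frac{41679}{\left(- \frac{16}{3}\right) \left(-180\right)} + \frac{23857}{-13162} = - \frac{41679}{960} + 23857 \left(- \frac{1}{13162}\right) = \left(-41679\right) \frac{1}{960} - \frac{23857}{13162} = - \frac{13893}{320} - \frac{23857}{13162} = - \frac{95246953}{2105920}$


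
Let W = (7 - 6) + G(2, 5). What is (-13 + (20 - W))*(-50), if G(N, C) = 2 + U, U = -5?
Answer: -450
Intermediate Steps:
G(N, C) = -3 (G(N, C) = 2 - 5 = -3)
W = -2 (W = (7 - 6) - 3 = 1 - 3 = -2)
(-13 + (20 - W))*(-50) = (-13 + (20 - 1*(-2)))*(-50) = (-13 + (20 + 2))*(-50) = (-13 + 22)*(-50) = 9*(-50) = -450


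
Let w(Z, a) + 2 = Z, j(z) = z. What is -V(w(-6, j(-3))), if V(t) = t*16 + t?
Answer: 136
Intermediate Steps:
w(Z, a) = -2 + Z
V(t) = 17*t (V(t) = 16*t + t = 17*t)
-V(w(-6, j(-3))) = -17*(-2 - 6) = -17*(-8) = -1*(-136) = 136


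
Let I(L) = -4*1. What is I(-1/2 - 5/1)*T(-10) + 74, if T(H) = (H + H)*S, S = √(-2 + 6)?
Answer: 234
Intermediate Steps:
S = 2 (S = √4 = 2)
T(H) = 4*H (T(H) = (H + H)*2 = (2*H)*2 = 4*H)
I(L) = -4
I(-1/2 - 5/1)*T(-10) + 74 = -16*(-10) + 74 = -4*(-40) + 74 = 160 + 74 = 234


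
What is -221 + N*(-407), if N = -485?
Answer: 197174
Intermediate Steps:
-221 + N*(-407) = -221 - 485*(-407) = -221 + 197395 = 197174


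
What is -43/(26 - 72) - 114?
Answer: -5201/46 ≈ -113.07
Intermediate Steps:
-43/(26 - 72) - 114 = -43/(-46) - 114 = -43*(-1/46) - 114 = 43/46 - 114 = -5201/46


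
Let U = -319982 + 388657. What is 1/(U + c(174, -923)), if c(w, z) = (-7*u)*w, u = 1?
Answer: 1/67457 ≈ 1.4824e-5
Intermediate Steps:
c(w, z) = -7*w (c(w, z) = (-7*1)*w = -7*w)
U = 68675
1/(U + c(174, -923)) = 1/(68675 - 7*174) = 1/(68675 - 1218) = 1/67457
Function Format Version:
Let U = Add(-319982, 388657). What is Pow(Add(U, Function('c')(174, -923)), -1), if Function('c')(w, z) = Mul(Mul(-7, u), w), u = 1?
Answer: Rational(1, 67457) ≈ 1.4824e-5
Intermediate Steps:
Function('c')(w, z) = Mul(-7, w) (Function('c')(w, z) = Mul(Mul(-7, 1), w) = Mul(-7, w))
U = 68675
Pow(Add(U, Function('c')(174, -923)), -1) = Pow(Add(68675, Mul(-7, 174)), -1) = Pow(Add(68675, -1218), -1) = Pow(67457, -1) = Rational(1, 67457)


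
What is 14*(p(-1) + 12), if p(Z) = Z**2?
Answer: 182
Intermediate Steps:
14*(p(-1) + 12) = 14*((-1)**2 + 12) = 14*(1 + 12) = 14*13 = 182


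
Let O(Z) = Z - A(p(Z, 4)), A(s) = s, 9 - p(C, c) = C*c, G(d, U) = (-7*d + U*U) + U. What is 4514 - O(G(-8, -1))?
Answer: 4243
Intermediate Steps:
G(d, U) = U + U² - 7*d (G(d, U) = (-7*d + U²) + U = (U² - 7*d) + U = U + U² - 7*d)
p(C, c) = 9 - C*c
O(Z) = -9 + 5*Z (O(Z) = Z - (9 - 1*Z*4) = Z - (9 - 4*Z) = Z + (-9 + 4*Z) = -9 + 5*Z)
4514 - O(G(-8, -1)) = 4514 - (-9 + 5*(-1 + (-1)² - 7*(-8))) = 4514 - (-9 + 5*(-1 + 1 + 56)) = 4514 - (-9 + 5*56) = 4514 - (-9 + 280) = 4514 - 1*271 = 4514 - 271 = 4243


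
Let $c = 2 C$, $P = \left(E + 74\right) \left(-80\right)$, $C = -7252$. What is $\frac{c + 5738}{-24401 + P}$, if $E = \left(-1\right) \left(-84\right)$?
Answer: $\frac{2922}{12347} \approx 0.23666$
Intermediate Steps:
$E = 84$
$P = -12640$ ($P = \left(84 + 74\right) \left(-80\right) = 158 \left(-80\right) = -12640$)
$c = -14504$ ($c = 2 \left(-7252\right) = -14504$)
$\frac{c + 5738}{-24401 + P} = \frac{-14504 + 5738}{-24401 - 12640} = - \frac{8766}{-37041} = \left(-8766\right) \left(- \frac{1}{37041}\right) = \frac{2922}{12347}$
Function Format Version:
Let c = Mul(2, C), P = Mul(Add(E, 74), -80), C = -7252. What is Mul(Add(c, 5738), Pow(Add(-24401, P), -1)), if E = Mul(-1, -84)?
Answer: Rational(2922, 12347) ≈ 0.23666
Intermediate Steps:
E = 84
P = -12640 (P = Mul(Add(84, 74), -80) = Mul(158, -80) = -12640)
c = -14504 (c = Mul(2, -7252) = -14504)
Mul(Add(c, 5738), Pow(Add(-24401, P), -1)) = Mul(Add(-14504, 5738), Pow(Add(-24401, -12640), -1)) = Mul(-8766, Pow(-37041, -1)) = Mul(-8766, Rational(-1, 37041)) = Rational(2922, 12347)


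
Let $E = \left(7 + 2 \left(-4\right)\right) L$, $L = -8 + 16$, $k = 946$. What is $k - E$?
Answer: $954$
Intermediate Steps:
$L = 8$
$E = -8$ ($E = \left(7 + 2 \left(-4\right)\right) 8 = \left(7 - 8\right) 8 = \left(-1\right) 8 = -8$)
$k - E = 946 - -8 = 946 + 8 = 954$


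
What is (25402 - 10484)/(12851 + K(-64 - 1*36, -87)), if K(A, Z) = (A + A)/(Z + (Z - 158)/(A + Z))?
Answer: 14940377/12872614 ≈ 1.1606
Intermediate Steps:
K(A, Z) = 2*A/(Z + (-158 + Z)/(A + Z)) (K(A, Z) = (2*A)/(Z + (-158 + Z)/(A + Z)) = 2*A/(Z + (-158 + Z)/(A + Z)))
(25402 - 10484)/(12851 + K(-64 - 1*36, -87)) = (25402 - 10484)/(12851 + 2*(-64 - 1*36)*((-64 - 1*36) - 87)/(-158 - 87 + (-87)² + (-64 - 1*36)*(-87))) = 14918/(12851 + 2*(-64 - 36)*((-64 - 36) - 87)/(-158 - 87 + 7569 + (-64 - 36)*(-87))) = 14918/(12851 + 2*(-100)*(-100 - 87)/(-158 - 87 + 7569 - 100*(-87))) = 14918/(12851 + 2*(-100)*(-187)/(-158 - 87 + 7569 + 8700)) = 14918/(12851 + 2*(-100)*(-187)/16024) = 14918/(12851 + 2*(-100)*(1/16024)*(-187)) = 14918/(12851 + 4675/2003) = 14918/(25745228/2003) = 14918*(2003/25745228) = 14940377/12872614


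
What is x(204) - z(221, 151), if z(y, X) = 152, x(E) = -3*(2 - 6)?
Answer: -140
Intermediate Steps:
x(E) = 12 (x(E) = -3*(-4) = 12)
x(204) - z(221, 151) = 12 - 1*152 = 12 - 152 = -140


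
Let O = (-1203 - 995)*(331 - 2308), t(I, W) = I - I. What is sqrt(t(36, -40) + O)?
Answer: sqrt(4345446) ≈ 2084.6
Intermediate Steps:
t(I, W) = 0
O = 4345446 (O = -2198*(-1977) = 4345446)
sqrt(t(36, -40) + O) = sqrt(0 + 4345446) = sqrt(4345446)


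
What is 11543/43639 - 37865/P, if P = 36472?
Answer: -72434967/93623624 ≈ -0.77368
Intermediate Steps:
11543/43639 - 37865/P = 11543/43639 - 37865/36472 = 11543*(1/43639) - 37865*1/36472 = 679/2567 - 37865/36472 = -72434967/93623624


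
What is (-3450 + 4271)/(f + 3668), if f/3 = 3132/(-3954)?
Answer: 541039/2415646 ≈ 0.22397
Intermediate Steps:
f = -1566/659 (f = 3*(3132/(-3954)) = 3*(3132*(-1/3954)) = 3*(-522/659) = -1566/659 ≈ -2.3763)
(-3450 + 4271)/(f + 3668) = (-3450 + 4271)/(-1566/659 + 3668) = 821/(2415646/659) = 821*(659/2415646) = 541039/2415646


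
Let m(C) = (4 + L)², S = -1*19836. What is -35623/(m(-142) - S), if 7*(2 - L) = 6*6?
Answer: -1745527/972000 ≈ -1.7958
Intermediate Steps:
L = -22/7 (L = 2 - 6*6/7 = 2 - ⅐*36 = 2 - 36/7 = -22/7 ≈ -3.1429)
S = -19836
m(C) = 36/49 (m(C) = (4 - 22/7)² = (6/7)² = 36/49)
-35623/(m(-142) - S) = -35623/(36/49 - 1*(-19836)) = -35623/(36/49 + 19836) = -35623/972000/49 = -35623*49/972000 = -1745527/972000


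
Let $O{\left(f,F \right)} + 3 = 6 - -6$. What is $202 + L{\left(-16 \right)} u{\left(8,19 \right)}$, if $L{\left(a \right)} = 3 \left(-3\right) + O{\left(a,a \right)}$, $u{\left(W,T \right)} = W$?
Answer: $202$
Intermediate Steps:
$O{\left(f,F \right)} = 9$ ($O{\left(f,F \right)} = -3 + \left(6 - -6\right) = -3 + \left(6 + 6\right) = -3 + 12 = 9$)
$L{\left(a \right)} = 0$ ($L{\left(a \right)} = 3 \left(-3\right) + 9 = -9 + 9 = 0$)
$202 + L{\left(-16 \right)} u{\left(8,19 \right)} = 202 + 0 \cdot 8 = 202 + 0 = 202$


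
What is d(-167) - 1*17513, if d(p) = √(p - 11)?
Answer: -17513 + I*√178 ≈ -17513.0 + 13.342*I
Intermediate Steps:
d(p) = √(-11 + p)
d(-167) - 1*17513 = √(-11 - 167) - 1*17513 = √(-178) - 17513 = I*√178 - 17513 = -17513 + I*√178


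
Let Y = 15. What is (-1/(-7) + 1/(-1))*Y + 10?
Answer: -20/7 ≈ -2.8571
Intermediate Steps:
(-1/(-7) + 1/(-1))*Y + 10 = (-1/(-7) + 1/(-1))*15 + 10 = (-1*(-⅐) + 1*(-1))*15 + 10 = (⅐ - 1)*15 + 10 = -6/7*15 + 10 = -90/7 + 10 = -20/7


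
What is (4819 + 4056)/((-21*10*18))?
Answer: -1775/756 ≈ -2.3479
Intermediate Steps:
(4819 + 4056)/((-21*10*18)) = 8875/((-210*18)) = 8875/(-3780) = 8875*(-1/3780) = -1775/756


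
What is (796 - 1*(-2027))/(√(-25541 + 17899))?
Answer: -2823*I*√7642/7642 ≈ -32.293*I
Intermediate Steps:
(796 - 1*(-2027))/(√(-25541 + 17899)) = (796 + 2027)/(√(-7642)) = 2823/((I*√7642)) = 2823*(-I*√7642/7642) = -2823*I*√7642/7642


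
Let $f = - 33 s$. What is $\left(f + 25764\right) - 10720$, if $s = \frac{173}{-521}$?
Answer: $\frac{7843633}{521} \approx 15055.0$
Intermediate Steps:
$s = - \frac{173}{521}$ ($s = 173 \left(- \frac{1}{521}\right) = - \frac{173}{521} \approx -0.33205$)
$f = \frac{5709}{521}$ ($f = \left(-33\right) \left(- \frac{173}{521}\right) = \frac{5709}{521} \approx 10.958$)
$\left(f + 25764\right) - 10720 = \left(\frac{5709}{521} + 25764\right) - 10720 = \frac{13428753}{521} - 10720 = \frac{7843633}{521}$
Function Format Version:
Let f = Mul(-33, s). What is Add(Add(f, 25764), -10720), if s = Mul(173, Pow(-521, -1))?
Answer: Rational(7843633, 521) ≈ 15055.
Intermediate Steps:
s = Rational(-173, 521) (s = Mul(173, Rational(-1, 521)) = Rational(-173, 521) ≈ -0.33205)
f = Rational(5709, 521) (f = Mul(-33, Rational(-173, 521)) = Rational(5709, 521) ≈ 10.958)
Add(Add(f, 25764), -10720) = Add(Add(Rational(5709, 521), 25764), -10720) = Add(Rational(13428753, 521), -10720) = Rational(7843633, 521)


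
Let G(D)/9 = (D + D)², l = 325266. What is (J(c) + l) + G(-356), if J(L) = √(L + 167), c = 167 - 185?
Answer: 4887762 + √149 ≈ 4.8878e+6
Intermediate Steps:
c = -18
J(L) = √(167 + L)
G(D) = 36*D² (G(D) = 9*(D + D)² = 9*(2*D)² = 9*(4*D²) = 36*D²)
(J(c) + l) + G(-356) = (√(167 - 18) + 325266) + 36*(-356)² = (√149 + 325266) + 36*126736 = (325266 + √149) + 4562496 = 4887762 + √149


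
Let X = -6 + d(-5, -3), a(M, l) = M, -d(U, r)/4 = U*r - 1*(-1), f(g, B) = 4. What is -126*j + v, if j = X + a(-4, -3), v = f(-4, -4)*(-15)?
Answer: 9264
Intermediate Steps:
d(U, r) = -4 - 4*U*r (d(U, r) = -4*(U*r - 1*(-1)) = -4*(U*r + 1) = -4*(1 + U*r) = -4 - 4*U*r)
X = -70 (X = -6 + (-4 - 4*(-5)*(-3)) = -6 + (-4 - 60) = -6 - 64 = -70)
v = -60 (v = 4*(-15) = -60)
j = -74 (j = -70 - 4 = -74)
-126*j + v = -126*(-74) - 60 = 9324 - 60 = 9264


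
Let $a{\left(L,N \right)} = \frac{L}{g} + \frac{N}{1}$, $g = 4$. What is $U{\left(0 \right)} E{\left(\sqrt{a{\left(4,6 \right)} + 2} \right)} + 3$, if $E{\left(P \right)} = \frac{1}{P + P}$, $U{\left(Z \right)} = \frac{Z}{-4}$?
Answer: $3$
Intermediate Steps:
$U{\left(Z \right)} = - \frac{Z}{4}$ ($U{\left(Z \right)} = Z \left(- \frac{1}{4}\right) = - \frac{Z}{4}$)
$a{\left(L,N \right)} = N + \frac{L}{4}$ ($a{\left(L,N \right)} = \frac{L}{4} + \frac{N}{1} = L \frac{1}{4} + N 1 = \frac{L}{4} + N = N + \frac{L}{4}$)
$E{\left(P \right)} = \frac{1}{2 P}$
$U{\left(0 \right)} E{\left(\sqrt{a{\left(4,6 \right)} + 2} \right)} + 3 = \left(- \frac{1}{4}\right) 0 \frac{1}{2 \sqrt{\left(6 + \frac{1}{4} \cdot 4\right) + 2}} + 3 = 0 \frac{1}{2 \sqrt{\left(6 + 1\right) + 2}} + 3 = 0 \frac{1}{2 \sqrt{7 + 2}} + 3 = 0 \frac{1}{2 \sqrt{9}} + 3 = 0 \frac{1}{2 \cdot 3} + 3 = 0 \cdot \frac{1}{2} \cdot \frac{1}{3} + 3 = 0 \cdot \frac{1}{6} + 3 = 0 + 3 = 3$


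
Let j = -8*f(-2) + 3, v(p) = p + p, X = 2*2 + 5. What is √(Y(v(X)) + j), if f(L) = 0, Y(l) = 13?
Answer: 4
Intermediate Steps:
X = 9 (X = 4 + 5 = 9)
v(p) = 2*p
j = 3 (j = -8*0 + 3 = 0 + 3 = 3)
√(Y(v(X)) + j) = √(13 + 3) = √16 = 4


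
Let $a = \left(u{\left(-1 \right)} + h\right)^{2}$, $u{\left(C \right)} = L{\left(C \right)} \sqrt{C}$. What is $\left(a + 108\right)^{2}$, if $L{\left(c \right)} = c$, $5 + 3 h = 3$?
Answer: $\frac{934945}{81} + \frac{7736 i}{27} \approx 11543.0 + 286.52 i$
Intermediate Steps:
$h = - \frac{2}{3}$ ($h = - \frac{5}{3} + \frac{1}{3} \cdot 3 = - \frac{5}{3} + 1 = - \frac{2}{3} \approx -0.66667$)
$u{\left(C \right)} = C^{\frac{3}{2}}$ ($u{\left(C \right)} = C \sqrt{C} = C^{\frac{3}{2}}$)
$a = \left(- \frac{2}{3} - i\right)^{2}$ ($a = \left(\left(-1\right)^{\frac{3}{2}} - \frac{2}{3}\right)^{2} = \left(- i - \frac{2}{3}\right)^{2} = \left(- \frac{2}{3} - i\right)^{2} \approx -0.55556 + 1.3333 i$)
$\left(a + 108\right)^{2} = \left(\left(- \frac{5}{9} + \frac{4 i}{3}\right) + 108\right)^{2} = \left(\frac{967}{9} + \frac{4 i}{3}\right)^{2}$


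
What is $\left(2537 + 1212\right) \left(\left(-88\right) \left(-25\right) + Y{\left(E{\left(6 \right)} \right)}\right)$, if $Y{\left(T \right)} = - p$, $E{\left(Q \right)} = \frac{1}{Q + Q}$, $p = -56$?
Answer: $8457744$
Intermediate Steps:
$E{\left(Q \right)} = \frac{1}{2 Q}$
$Y{\left(T \right)} = 56$ ($Y{\left(T \right)} = \left(-1\right) \left(-56\right) = 56$)
$\left(2537 + 1212\right) \left(\left(-88\right) \left(-25\right) + Y{\left(E{\left(6 \right)} \right)}\right) = \left(2537 + 1212\right) \left(\left(-88\right) \left(-25\right) + 56\right) = 3749 \left(2200 + 56\right) = 3749 \cdot 2256 = 8457744$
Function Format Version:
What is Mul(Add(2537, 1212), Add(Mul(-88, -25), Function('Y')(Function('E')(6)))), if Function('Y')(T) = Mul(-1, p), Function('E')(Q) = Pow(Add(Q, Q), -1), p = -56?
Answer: 8457744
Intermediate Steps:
Function('E')(Q) = Mul(Rational(1, 2), Pow(Q, -1)) (Function('E')(Q) = Pow(Mul(2, Q), -1) = Mul(Rational(1, 2), Pow(Q, -1)))
Function('Y')(T) = 56 (Function('Y')(T) = Mul(-1, -56) = 56)
Mul(Add(2537, 1212), Add(Mul(-88, -25), Function('Y')(Function('E')(6)))) = Mul(Add(2537, 1212), Add(Mul(-88, -25), 56)) = Mul(3749, Add(2200, 56)) = Mul(3749, 2256) = 8457744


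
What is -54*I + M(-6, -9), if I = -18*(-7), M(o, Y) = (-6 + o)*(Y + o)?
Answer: -6624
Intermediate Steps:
I = 126
-54*I + M(-6, -9) = -54*126 + ((-6)² - 6*(-9) - 6*(-6) - 9*(-6)) = -6804 + (36 + 54 + 36 + 54) = -6804 + 180 = -6624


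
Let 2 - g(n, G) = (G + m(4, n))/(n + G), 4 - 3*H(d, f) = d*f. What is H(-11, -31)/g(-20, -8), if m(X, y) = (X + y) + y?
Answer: -2359/9 ≈ -262.11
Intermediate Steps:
m(X, y) = X + 2*y
H(d, f) = 4/3 - d*f/3
g(n, G) = 2 - (4 + G + 2*n)/(G + n) (g(n, G) = 2 - (G + (4 + 2*n))/(n + G) = 2 - (4 + G + 2*n)/(G + n))
H(-11, -31)/g(-20, -8) = (4/3 - ⅓*(-11)*(-31))/(((-4 - 8)/(-8 - 20))) = (4/3 - 341/3)/((-12/(-28))) = -337/(3*((-1/28*(-12)))) = -337/(3*3/7) = -337/3*7/3 = -2359/9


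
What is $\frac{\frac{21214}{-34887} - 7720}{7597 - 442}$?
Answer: $- \frac{269348854}{249616485} \approx -1.0791$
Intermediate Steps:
$\frac{\frac{21214}{-34887} - 7720}{7597 - 442} = \frac{21214 \left(- \frac{1}{34887}\right) - 7720}{7155} = \left(- \frac{21214}{34887} - 7720\right) \frac{1}{7155} = \left(- \frac{269348854}{34887}\right) \frac{1}{7155} = - \frac{269348854}{249616485}$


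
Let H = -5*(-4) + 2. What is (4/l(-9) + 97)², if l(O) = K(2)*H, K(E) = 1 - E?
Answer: 1134225/121 ≈ 9373.8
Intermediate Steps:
H = 22 (H = 20 + 2 = 22)
l(O) = -22 (l(O) = (1 - 1*2)*22 = (1 - 2)*22 = -1*22 = -22)
(4/l(-9) + 97)² = (4/(-22) + 97)² = (4*(-1/22) + 97)² = (-2/11 + 97)² = (1065/11)² = 1134225/121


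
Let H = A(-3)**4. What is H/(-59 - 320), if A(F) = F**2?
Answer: -6561/379 ≈ -17.311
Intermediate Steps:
H = 6561 (H = ((-3)**2)**4 = 9**4 = 6561)
H/(-59 - 320) = 6561/(-59 - 320) = 6561/(-379) = -1/379*6561 = -6561/379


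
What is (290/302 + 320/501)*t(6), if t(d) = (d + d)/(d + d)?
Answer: 120965/75651 ≈ 1.5990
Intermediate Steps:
t(d) = 1 (t(d) = (2*d)/((2*d)) = (2*d)*(1/(2*d)) = 1)
(290/302 + 320/501)*t(6) = (290/302 + 320/501)*1 = (290*(1/302) + 320*(1/501))*1 = (145/151 + 320/501)*1 = (120965/75651)*1 = 120965/75651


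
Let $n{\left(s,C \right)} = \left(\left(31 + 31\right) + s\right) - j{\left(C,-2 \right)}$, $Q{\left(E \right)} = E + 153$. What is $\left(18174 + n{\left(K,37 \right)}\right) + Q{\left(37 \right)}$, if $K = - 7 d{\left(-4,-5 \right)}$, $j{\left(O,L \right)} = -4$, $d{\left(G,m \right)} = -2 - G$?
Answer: $18416$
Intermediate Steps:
$Q{\left(E \right)} = 153 + E$
$K = -14$ ($K = - 7 \left(-2 - -4\right) = - 7 \left(-2 + 4\right) = \left(-7\right) 2 = -14$)
$n{\left(s,C \right)} = 66 + s$ ($n{\left(s,C \right)} = \left(\left(31 + 31\right) + s\right) - -4 = \left(62 + s\right) + 4 = 66 + s$)
$\left(18174 + n{\left(K,37 \right)}\right) + Q{\left(37 \right)} = \left(18174 + \left(66 - 14\right)\right) + \left(153 + 37\right) = \left(18174 + 52\right) + 190 = 18226 + 190 = 18416$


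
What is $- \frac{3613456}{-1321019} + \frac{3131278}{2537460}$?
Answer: $\frac{950391271003}{239430919410} \approx 3.9694$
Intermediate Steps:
$- \frac{3613456}{-1321019} + \frac{3131278}{2537460} = \left(-3613456\right) \left(- \frac{1}{1321019}\right) + 3131278 \cdot \frac{1}{2537460} = \frac{516208}{188717} + \frac{1565639}{1268730} = \frac{950391271003}{239430919410}$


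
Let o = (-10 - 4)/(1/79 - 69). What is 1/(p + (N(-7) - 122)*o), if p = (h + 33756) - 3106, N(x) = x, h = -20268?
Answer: 2725/28219613 ≈ 9.6564e-5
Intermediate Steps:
o = 553/2725 (o = -14/(1/79 - 69) = -14/(-5450/79) = -14*(-79/5450) = 553/2725 ≈ 0.20294)
p = 10382 (p = (-20268 + 33756) - 3106 = 13488 - 3106 = 10382)
1/(p + (N(-7) - 122)*o) = 1/(10382 + (-7 - 122)*(553/2725)) = 1/(10382 - 129*553/2725) = 1/(10382 - 71337/2725) = 1/(28219613/2725) = 2725/28219613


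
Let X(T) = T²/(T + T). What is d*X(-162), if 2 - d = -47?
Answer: -3969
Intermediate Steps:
d = 49 (d = 2 - 1*(-47) = 2 + 47 = 49)
X(T) = T/2 (X(T) = T²/((2*T)) = (1/(2*T))*T² = T/2)
d*X(-162) = 49*((½)*(-162)) = 49*(-81) = -3969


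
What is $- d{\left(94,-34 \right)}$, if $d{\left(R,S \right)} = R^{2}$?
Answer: $-8836$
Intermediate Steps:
$- d{\left(94,-34 \right)} = - 94^{2} = \left(-1\right) 8836 = -8836$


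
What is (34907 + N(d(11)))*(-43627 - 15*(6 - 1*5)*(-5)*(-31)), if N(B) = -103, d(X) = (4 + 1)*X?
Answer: -1599313408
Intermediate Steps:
d(X) = 5*X
(34907 + N(d(11)))*(-43627 - 15*(6 - 1*5)*(-5)*(-31)) = (34907 - 103)*(-43627 - 15*(6 - 1*5)*(-5)*(-31)) = 34804*(-43627 - 15*(6 - 5)*(-5)*(-31)) = 34804*(-43627 - 15*(-5)*(-31)) = 34804*(-43627 + 75*(-31)) = 34804*(-43627 - 2325) = 34804*(-45952) = -1599313408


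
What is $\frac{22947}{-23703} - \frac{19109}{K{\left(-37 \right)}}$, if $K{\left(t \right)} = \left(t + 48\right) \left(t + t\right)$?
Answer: $\frac{144753923}{6431414} \approx 22.507$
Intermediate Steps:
$K{\left(t \right)} = 2 t \left(48 + t\right)$ ($K{\left(t \right)} = \left(48 + t\right) 2 t = 2 t \left(48 + t\right)$)
$\frac{22947}{-23703} - \frac{19109}{K{\left(-37 \right)}} = \frac{22947}{-23703} - \frac{19109}{2 \left(-37\right) \left(48 - 37\right)} = 22947 \left(- \frac{1}{23703}\right) - \frac{19109}{2 \left(-37\right) 11} = - \frac{7649}{7901} - \frac{19109}{-814} = - \frac{7649}{7901} - - \frac{19109}{814} = - \frac{7649}{7901} + \frac{19109}{814} = \frac{144753923}{6431414}$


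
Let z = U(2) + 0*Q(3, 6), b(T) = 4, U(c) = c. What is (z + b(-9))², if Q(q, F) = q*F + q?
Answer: 36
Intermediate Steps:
Q(q, F) = q + F*q (Q(q, F) = F*q + q = q + F*q)
z = 2 (z = 2 + 0*(3*(1 + 6)) = 2 + 0*(3*7) = 2 + 0*21 = 2 + 0 = 2)
(z + b(-9))² = (2 + 4)² = 6² = 36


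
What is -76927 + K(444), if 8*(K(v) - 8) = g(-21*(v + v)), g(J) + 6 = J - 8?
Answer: -317007/4 ≈ -79252.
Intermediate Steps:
g(J) = -14 + J (g(J) = -6 + (J - 8) = -6 + (-8 + J) = -14 + J)
K(v) = 25/4 - 21*v/4 (K(v) = 8 + (-14 - 21*(v + v))/8 = 8 + (-14 - 42*v)/8 = 8 + (-7/4 - 21*v/4) = 25/4 - 21*v/4)
-76927 + K(444) = -76927 + (25/4 - 21/4*444) = -76927 + (25/4 - 2331) = -76927 - 9299/4 = -317007/4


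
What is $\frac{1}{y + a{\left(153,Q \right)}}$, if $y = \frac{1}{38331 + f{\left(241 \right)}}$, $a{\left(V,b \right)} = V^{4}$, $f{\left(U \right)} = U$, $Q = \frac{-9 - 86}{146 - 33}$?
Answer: $\frac{38572}{21136733970733} \approx 1.8249 \cdot 10^{-9}$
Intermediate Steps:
$Q = - \frac{95}{113}$ ($Q = \frac{-9 - 86}{113} = \left(-95\right) \frac{1}{113} = - \frac{95}{113} \approx -0.84071$)
$y = \frac{1}{38572}$ ($y = \frac{1}{38331 + 241} = \frac{1}{38572} \approx 2.5926 \cdot 10^{-5}$)
$\frac{1}{y + a{\left(153,Q \right)}} = \frac{1}{\frac{1}{38572} + 153^{4}} = \frac{1}{\frac{1}{38572} + 547981281} = \frac{1}{\frac{21136733970733}{38572}} = \frac{38572}{21136733970733}$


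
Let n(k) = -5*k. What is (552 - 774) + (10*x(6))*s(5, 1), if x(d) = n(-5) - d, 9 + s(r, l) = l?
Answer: -1742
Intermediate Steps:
s(r, l) = -9 + l
x(d) = 25 - d (x(d) = -5*(-5) - d = 25 - d)
(552 - 774) + (10*x(6))*s(5, 1) = (552 - 774) + (10*(25 - 1*6))*(-9 + 1) = -222 + (10*(25 - 6))*(-8) = -222 + (10*19)*(-8) = -222 + 190*(-8) = -222 - 1520 = -1742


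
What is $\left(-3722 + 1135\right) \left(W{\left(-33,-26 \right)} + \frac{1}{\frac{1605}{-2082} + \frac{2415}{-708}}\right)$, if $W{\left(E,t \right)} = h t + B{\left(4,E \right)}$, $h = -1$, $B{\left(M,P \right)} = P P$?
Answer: $- \frac{987630150221}{342465} \approx -2.8839 \cdot 10^{6}$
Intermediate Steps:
$B{\left(M,P \right)} = P^{2}$
$W{\left(E,t \right)} = E^{2} - t$ ($W{\left(E,t \right)} = - t + E^{2} = E^{2} - t$)
$\left(-3722 + 1135\right) \left(W{\left(-33,-26 \right)} + \frac{1}{\frac{1605}{-2082} + \frac{2415}{-708}}\right) = \left(-3722 + 1135\right) \left(\left(\left(-33\right)^{2} - -26\right) + \frac{1}{\frac{1605}{-2082} + \frac{2415}{-708}}\right) = - 2587 \left(\left(1089 + 26\right) + \frac{1}{1605 \left(- \frac{1}{2082}\right) + 2415 \left(- \frac{1}{708}\right)}\right) = - 2587 \left(1115 + \frac{1}{- \frac{535}{694} - \frac{805}{236}}\right) = - 2587 \left(1115 + \frac{1}{- \frac{342465}{81892}}\right) = - 2587 \left(1115 - \frac{81892}{342465}\right) = \left(-2587\right) \frac{381766583}{342465} = - \frac{987630150221}{342465}$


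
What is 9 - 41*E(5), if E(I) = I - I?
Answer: 9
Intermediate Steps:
E(I) = 0
9 - 41*E(5) = 9 - 41*0 = 9 + 0 = 9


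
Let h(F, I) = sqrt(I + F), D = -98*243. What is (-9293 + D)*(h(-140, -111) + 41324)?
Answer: -1368113668 - 33107*I*sqrt(251) ≈ -1.3681e+9 - 5.2451e+5*I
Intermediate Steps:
D = -23814
h(F, I) = sqrt(F + I)
(-9293 + D)*(h(-140, -111) + 41324) = (-9293 - 23814)*(sqrt(-140 - 111) + 41324) = -33107*(sqrt(-251) + 41324) = -33107*(I*sqrt(251) + 41324) = -33107*(41324 + I*sqrt(251)) = -1368113668 - 33107*I*sqrt(251)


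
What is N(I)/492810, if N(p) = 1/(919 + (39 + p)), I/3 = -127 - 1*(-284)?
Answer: 1/704225490 ≈ 1.4200e-9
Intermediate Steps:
I = 471 (I = 3*(-127 - 1*(-284)) = 3*(-127 + 284) = 3*157 = 471)
N(p) = 1/(958 + p)
N(I)/492810 = 1/((958 + 471)*492810) = (1/492810)/1429 = (1/1429)*(1/492810) = 1/704225490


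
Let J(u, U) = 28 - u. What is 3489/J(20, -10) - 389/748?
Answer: 651665/1496 ≈ 435.60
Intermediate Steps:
3489/J(20, -10) - 389/748 = 3489/(28 - 1*20) - 389/748 = 3489/(28 - 20) - 389*1/748 = 3489/8 - 389/748 = 651665/1496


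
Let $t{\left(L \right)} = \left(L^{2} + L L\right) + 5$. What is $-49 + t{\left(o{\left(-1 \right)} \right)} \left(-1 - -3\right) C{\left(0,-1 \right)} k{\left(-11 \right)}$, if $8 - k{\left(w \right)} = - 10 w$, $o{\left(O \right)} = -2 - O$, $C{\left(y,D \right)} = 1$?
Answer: $-1477$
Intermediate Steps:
$k{\left(w \right)} = 8 + 10 w$ ($k{\left(w \right)} = 8 - - 10 w = 8 + 10 w$)
$t{\left(L \right)} = 5 + 2 L^{2}$ ($t{\left(L \right)} = \left(L^{2} + L^{2}\right) + 5 = 2 L^{2} + 5 = 5 + 2 L^{2}$)
$-49 + t{\left(o{\left(-1 \right)} \right)} \left(-1 - -3\right) C{\left(0,-1 \right)} k{\left(-11 \right)} = -49 + \left(5 + 2 \left(-2 - -1\right)^{2}\right) \left(-1 - -3\right) 1 \left(8 + 10 \left(-11\right)\right) = -49 + \left(5 + 2 \left(-2 + 1\right)^{2}\right) \left(-1 + 3\right) 1 \left(8 - 110\right) = -49 + \left(5 + 2 \left(-1\right)^{2}\right) 2 \cdot 1 \left(-102\right) = -49 + \left(5 + 2 \cdot 1\right) 2 \left(-102\right) = -49 + \left(5 + 2\right) 2 \left(-102\right) = -49 + 7 \cdot 2 \left(-102\right) = -49 + 14 \left(-102\right) = -49 - 1428 = -1477$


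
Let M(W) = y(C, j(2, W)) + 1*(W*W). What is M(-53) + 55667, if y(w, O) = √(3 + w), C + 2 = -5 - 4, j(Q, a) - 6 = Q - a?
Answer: 58476 + 2*I*√2 ≈ 58476.0 + 2.8284*I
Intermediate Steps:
j(Q, a) = 6 + Q - a (j(Q, a) = 6 + (Q - a) = 6 + Q - a)
C = -11 (C = -2 + (-5 - 4) = -2 - 9 = -11)
M(W) = W² + 2*I*√2 (M(W) = √(3 - 11) + 1*(W*W) = √(-8) + 1*W² = 2*I*√2 + W² = W² + 2*I*√2)
M(-53) + 55667 = ((-53)² + 2*I*√2) + 55667 = (2809 + 2*I*√2) + 55667 = 58476 + 2*I*√2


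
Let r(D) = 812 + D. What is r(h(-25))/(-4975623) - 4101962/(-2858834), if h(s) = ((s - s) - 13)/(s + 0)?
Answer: 28343741128506/19756222504975 ≈ 1.4347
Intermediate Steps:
h(s) = -13/s (h(s) = (0 - 13)/s = -13/s)
r(h(-25))/(-4975623) - 4101962/(-2858834) = (812 - 13/(-25))/(-4975623) - 4101962/(-2858834) = (812 - 13*(-1/25))*(-1/4975623) - 4101962*(-1/2858834) = (812 + 13/25)*(-1/4975623) + 2050981/1429417 = (20313/25)*(-1/4975623) + 2050981/1429417 = -2257/13821175 + 2050981/1429417 = 28343741128506/19756222504975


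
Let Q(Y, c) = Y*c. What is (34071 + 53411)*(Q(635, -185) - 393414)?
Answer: -44693591498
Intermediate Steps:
(34071 + 53411)*(Q(635, -185) - 393414) = (34071 + 53411)*(635*(-185) - 393414) = 87482*(-117475 - 393414) = 87482*(-510889) = -44693591498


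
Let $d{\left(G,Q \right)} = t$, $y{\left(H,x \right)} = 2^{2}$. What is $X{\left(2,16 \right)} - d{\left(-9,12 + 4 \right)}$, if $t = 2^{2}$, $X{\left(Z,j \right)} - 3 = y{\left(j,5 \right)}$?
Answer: $3$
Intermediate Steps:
$y{\left(H,x \right)} = 4$
$X{\left(Z,j \right)} = 7$ ($X{\left(Z,j \right)} = 3 + 4 = 7$)
$t = 4$
$d{\left(G,Q \right)} = 4$
$X{\left(2,16 \right)} - d{\left(-9,12 + 4 \right)} = 7 - 4 = 3$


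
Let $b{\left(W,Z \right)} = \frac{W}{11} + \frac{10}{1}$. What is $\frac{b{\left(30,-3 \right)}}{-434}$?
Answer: $- \frac{10}{341} \approx -0.029326$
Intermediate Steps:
$b{\left(W,Z \right)} = 10 + \frac{W}{11}$ ($b{\left(W,Z \right)} = W \frac{1}{11} + 10 \cdot 1 = \frac{W}{11} + 10 = 10 + \frac{W}{11}$)
$\frac{b{\left(30,-3 \right)}}{-434} = \frac{10 + \frac{1}{11} \cdot 30}{-434} = \left(10 + \frac{30}{11}\right) \left(- \frac{1}{434}\right) = \frac{140}{11} \left(- \frac{1}{434}\right) = - \frac{10}{341}$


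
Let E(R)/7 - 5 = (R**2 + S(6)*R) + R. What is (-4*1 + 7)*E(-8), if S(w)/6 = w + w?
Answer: -10815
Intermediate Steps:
S(w) = 12*w (S(w) = 6*(w + w) = 6*(2*w) = 12*w)
E(R) = 35 + 7*R**2 + 511*R (E(R) = 35 + 7*((R**2 + (12*6)*R) + R) = 35 + 7*((R**2 + 72*R) + R) = 35 + 7*(R**2 + 73*R) = 35 + (7*R**2 + 511*R) = 35 + 7*R**2 + 511*R)
(-4*1 + 7)*E(-8) = (-4*1 + 7)*(35 + 7*(-8)**2 + 511*(-8)) = (-4 + 7)*(35 + 7*64 - 4088) = 3*(35 + 448 - 4088) = 3*(-3605) = -10815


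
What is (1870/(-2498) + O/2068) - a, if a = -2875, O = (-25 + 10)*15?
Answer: 7423714895/2582932 ≈ 2874.1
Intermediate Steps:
O = -225 (O = -15*15 = -225)
(1870/(-2498) + O/2068) - a = (1870/(-2498) - 225/2068) - 1*(-2875) = (1870*(-1/2498) - 225*1/2068) + 2875 = (-935/1249 - 225/2068) + 2875 = -2214605/2582932 + 2875 = 7423714895/2582932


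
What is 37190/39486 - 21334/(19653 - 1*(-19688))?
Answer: 310348733/776709363 ≈ 0.39957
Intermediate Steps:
37190/39486 - 21334/(19653 - 1*(-19688)) = 37190*(1/39486) - 21334/(19653 + 19688) = 18595/19743 - 21334/39341 = 310348733/776709363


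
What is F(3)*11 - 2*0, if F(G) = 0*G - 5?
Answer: -55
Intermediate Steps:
F(G) = -5 (F(G) = 0 - 5 = -5)
F(3)*11 - 2*0 = -5*11 - 2*0 = -55 + 0 = -55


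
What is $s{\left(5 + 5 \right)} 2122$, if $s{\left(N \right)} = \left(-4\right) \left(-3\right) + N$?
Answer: $46684$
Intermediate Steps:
$s{\left(N \right)} = 12 + N$
$s{\left(5 + 5 \right)} 2122 = \left(12 + \left(5 + 5\right)\right) 2122 = \left(12 + 10\right) 2122 = 22 \cdot 2122 = 46684$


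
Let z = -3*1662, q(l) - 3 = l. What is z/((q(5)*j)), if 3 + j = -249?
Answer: 277/112 ≈ 2.4732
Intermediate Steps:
j = -252 (j = -3 - 249 = -252)
q(l) = 3 + l
z = -4986
z/((q(5)*j)) = -4986*(-1/(252*(3 + 5))) = -4986/(8*(-252)) = -4986/(-2016) = -4986*(-1/2016) = 277/112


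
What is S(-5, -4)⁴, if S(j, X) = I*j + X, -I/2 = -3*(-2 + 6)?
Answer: 236421376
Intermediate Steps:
I = 24 (I = -(-6)*(-2 + 6) = -(-6)*4 = -2*(-12) = 24)
S(j, X) = X + 24*j (S(j, X) = 24*j + X = X + 24*j)
S(-5, -4)⁴ = (-4 + 24*(-5))⁴ = (-4 - 120)⁴ = (-124)⁴ = 236421376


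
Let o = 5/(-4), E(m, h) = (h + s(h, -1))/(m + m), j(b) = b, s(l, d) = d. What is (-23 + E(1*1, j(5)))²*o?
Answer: -2205/4 ≈ -551.25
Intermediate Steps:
E(m, h) = (-1 + h)/(2*m) (E(m, h) = (h - 1)/(m + m) = (-1 + h)/((2*m)) = (-1 + h)*(1/(2*m)) = (-1 + h)/(2*m))
o = -5/4 (o = 5*(-¼) = -5/4 ≈ -1.2500)
(-23 + E(1*1, j(5)))²*o = (-23 + (-1 + 5)/(2*((1*1))))²*(-5/4) = (-23 + (½)*4/1)²*(-5/4) = (-23 + (½)*1*4)²*(-5/4) = (-23 + 2)²*(-5/4) = (-21)²*(-5/4) = 441*(-5/4) = -2205/4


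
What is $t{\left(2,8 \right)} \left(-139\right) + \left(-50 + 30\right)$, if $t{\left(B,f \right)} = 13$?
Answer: $-1827$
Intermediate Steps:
$t{\left(2,8 \right)} \left(-139\right) + \left(-50 + 30\right) = 13 \left(-139\right) + \left(-50 + 30\right) = -1807 - 20 = -1827$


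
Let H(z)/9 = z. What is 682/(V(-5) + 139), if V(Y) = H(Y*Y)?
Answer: 341/182 ≈ 1.8736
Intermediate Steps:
H(z) = 9*z
V(Y) = 9*Y**2 (V(Y) = 9*(Y*Y) = 9*Y**2)
682/(V(-5) + 139) = 682/(9*(-5)**2 + 139) = 682/(9*25 + 139) = 682/(225 + 139) = 682/364 = 682*(1/364) = 341/182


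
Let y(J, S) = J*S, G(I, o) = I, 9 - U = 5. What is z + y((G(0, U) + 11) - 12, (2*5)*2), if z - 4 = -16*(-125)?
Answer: 1984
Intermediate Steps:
U = 4 (U = 9 - 1*5 = 9 - 5 = 4)
z = 2004 (z = 4 - 16*(-125) = 4 + 2000 = 2004)
z + y((G(0, U) + 11) - 12, (2*5)*2) = 2004 + ((0 + 11) - 12)*((2*5)*2) = 2004 + (11 - 12)*(10*2) = 2004 - 1*20 = 2004 - 20 = 1984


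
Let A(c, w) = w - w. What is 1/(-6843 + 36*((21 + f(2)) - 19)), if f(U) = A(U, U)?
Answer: -1/6771 ≈ -0.00014769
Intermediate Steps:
A(c, w) = 0
f(U) = 0
1/(-6843 + 36*((21 + f(2)) - 19)) = 1/(-6843 + 36*((21 + 0) - 19)) = 1/(-6843 + 36*(21 - 19)) = 1/(-6843 + 36*2) = 1/(-6843 + 72) = 1/(-6771) = -1/6771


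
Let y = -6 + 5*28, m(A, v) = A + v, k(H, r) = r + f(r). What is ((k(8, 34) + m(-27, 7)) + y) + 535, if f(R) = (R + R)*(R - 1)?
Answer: 2927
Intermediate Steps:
f(R) = 2*R*(-1 + R) (f(R) = (2*R)*(-1 + R) = 2*R*(-1 + R))
k(H, r) = r + 2*r*(-1 + r)
y = 134 (y = -6 + 140 = 134)
((k(8, 34) + m(-27, 7)) + y) + 535 = ((34*(-1 + 2*34) + (-27 + 7)) + 134) + 535 = ((34*(-1 + 68) - 20) + 134) + 535 = ((34*67 - 20) + 134) + 535 = ((2278 - 20) + 134) + 535 = (2258 + 134) + 535 = 2392 + 535 = 2927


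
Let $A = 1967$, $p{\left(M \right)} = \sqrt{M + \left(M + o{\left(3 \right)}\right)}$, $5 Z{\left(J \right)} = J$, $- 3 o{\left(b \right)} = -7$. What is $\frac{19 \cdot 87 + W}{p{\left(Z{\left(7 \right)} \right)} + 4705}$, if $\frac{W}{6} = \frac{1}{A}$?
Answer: $\frac{229471577775}{653152771166} - \frac{3251457 \sqrt{1155}}{653152771166} \approx 0.35116$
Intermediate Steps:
$o{\left(b \right)} = \frac{7}{3}$ ($o{\left(b \right)} = \left(- \frac{1}{3}\right) \left(-7\right) = \frac{7}{3}$)
$Z{\left(J \right)} = \frac{J}{5}$
$p{\left(M \right)} = \sqrt{\frac{7}{3} + 2 M}$ ($p{\left(M \right)} = \sqrt{M + \left(M + \frac{7}{3}\right)} = \sqrt{M + \left(\frac{7}{3} + M\right)} = \sqrt{\frac{7}{3} + 2 M}$)
$W = \frac{6}{1967} \approx 0.0030503$
$\frac{19 \cdot 87 + W}{p{\left(Z{\left(7 \right)} \right)} + 4705} = \frac{19 \cdot 87 + \frac{6}{1967}}{\frac{\sqrt{21 + 18 \cdot \frac{1}{5} \cdot 7}}{3} + 4705} = \frac{1653 + \frac{6}{1967}}{\frac{\sqrt{21 + 18 \cdot \frac{7}{5}}}{3} + 4705} = \frac{3251457}{1967 \left(\frac{\sqrt{21 + \frac{126}{5}}}{3} + 4705\right)} = \frac{3251457}{1967 \left(\frac{\sqrt{\frac{231}{5}}}{3} + 4705\right)} = \frac{3251457}{1967 \left(\frac{\frac{1}{5} \sqrt{1155}}{3} + 4705\right)} = \frac{3251457}{1967 \left(\frac{\sqrt{1155}}{15} + 4705\right)} = \frac{3251457}{1967 \left(4705 + \frac{\sqrt{1155}}{15}\right)}$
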